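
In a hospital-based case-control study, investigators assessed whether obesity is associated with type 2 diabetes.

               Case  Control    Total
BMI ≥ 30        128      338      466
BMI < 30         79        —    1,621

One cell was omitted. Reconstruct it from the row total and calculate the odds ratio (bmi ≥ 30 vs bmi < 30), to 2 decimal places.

7.39

The missing cell is in the unexposed row: 1621 − 79 = 1542.
So a = 128, b = 338, c = 79, d = 1542.
OR = (a·d)/(b·c) = (128 × 1542) / (338 × 79) = 197376 / 26702 = 7.39181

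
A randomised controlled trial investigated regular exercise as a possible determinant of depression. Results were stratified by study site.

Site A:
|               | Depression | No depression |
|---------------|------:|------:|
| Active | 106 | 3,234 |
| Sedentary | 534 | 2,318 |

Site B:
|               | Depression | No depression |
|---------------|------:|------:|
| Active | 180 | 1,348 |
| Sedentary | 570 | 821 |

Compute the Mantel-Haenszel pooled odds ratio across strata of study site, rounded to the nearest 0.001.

0.167

OR_MH = Σ(aᵢdᵢ/nᵢ) / Σ(bᵢcᵢ/nᵢ), where nᵢ is the stratum total.
Stratum 1 (Site A): n = 6192; a·d/n = 106·2318/6192 = 39.6815; b·c/n = 3234·534/6192 = 278.9012
Stratum 2 (Site B): n = 2919; a·d/n = 180·821/2919 = 50.6269; b·c/n = 1348·570/2919 = 263.2271
OR_MH = (39.6815 + 50.6269) / (278.9012 + 263.2271) = 90.3085 / 542.1283 = 0.16658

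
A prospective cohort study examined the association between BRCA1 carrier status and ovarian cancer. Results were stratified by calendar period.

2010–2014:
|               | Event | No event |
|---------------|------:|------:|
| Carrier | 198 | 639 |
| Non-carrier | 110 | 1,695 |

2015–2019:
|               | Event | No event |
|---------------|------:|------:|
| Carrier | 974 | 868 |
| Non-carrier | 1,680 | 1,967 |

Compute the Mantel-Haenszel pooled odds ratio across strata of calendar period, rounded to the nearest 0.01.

1.63

OR_MH = Σ(aᵢdᵢ/nᵢ) / Σ(bᵢcᵢ/nᵢ), where nᵢ is the stratum total.
Stratum 1 (2010–2014): n = 2642; a·d/n = 198·1695/2642 = 127.0288; b·c/n = 639·110/2642 = 26.6048
Stratum 2 (2015–2019): n = 5489; a·d/n = 974·1967/5489 = 349.0359; b·c/n = 868·1680/5489 = 265.6659
OR_MH = (127.0288 + 349.0359) / (26.6048 + 265.6659) = 476.0647 / 292.2707 = 1.62885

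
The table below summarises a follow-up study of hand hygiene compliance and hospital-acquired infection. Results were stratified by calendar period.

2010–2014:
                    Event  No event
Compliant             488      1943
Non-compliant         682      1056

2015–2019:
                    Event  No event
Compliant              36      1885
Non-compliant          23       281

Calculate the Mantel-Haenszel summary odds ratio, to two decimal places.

OR_MH = Σ(aᵢdᵢ/nᵢ) / Σ(bᵢcᵢ/nᵢ), where nᵢ is the stratum total.
Stratum 1 (2010–2014): n = 4169; a·d/n = 488·1056/4169 = 123.6095; b·c/n = 1943·682/4169 = 317.8522
Stratum 2 (2015–2019): n = 2225; a·d/n = 36·281/2225 = 4.5465; b·c/n = 1885·23/2225 = 19.4854
OR_MH = (123.6095 + 4.5465) / (317.8522 + 19.4854) = 128.1560 / 337.3376 = 0.37990

0.38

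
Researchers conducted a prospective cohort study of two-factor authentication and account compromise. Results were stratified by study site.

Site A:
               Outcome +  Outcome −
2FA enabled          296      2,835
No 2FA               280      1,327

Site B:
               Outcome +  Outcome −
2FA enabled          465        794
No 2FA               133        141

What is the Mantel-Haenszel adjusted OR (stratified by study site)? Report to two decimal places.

0.53

OR_MH = Σ(aᵢdᵢ/nᵢ) / Σ(bᵢcᵢ/nᵢ), where nᵢ is the stratum total.
Stratum 1 (Site A): n = 4738; a·d/n = 296·1327/4738 = 82.9025; b·c/n = 2835·280/4738 = 167.5390
Stratum 2 (Site B): n = 1533; a·d/n = 465·141/1533 = 42.7691; b·c/n = 794·133/1533 = 68.8858
OR_MH = (82.9025 + 42.7691) / (167.5390 + 68.8858) = 125.6716 / 236.4249 = 0.53155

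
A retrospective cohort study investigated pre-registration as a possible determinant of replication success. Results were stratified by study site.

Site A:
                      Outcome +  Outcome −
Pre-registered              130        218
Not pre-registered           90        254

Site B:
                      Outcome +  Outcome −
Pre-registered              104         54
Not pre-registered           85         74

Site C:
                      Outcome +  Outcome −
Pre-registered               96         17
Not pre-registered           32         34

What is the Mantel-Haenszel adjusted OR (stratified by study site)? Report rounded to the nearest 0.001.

OR_MH = Σ(aᵢdᵢ/nᵢ) / Σ(bᵢcᵢ/nᵢ), where nᵢ is the stratum total.
Stratum 1 (Site A): n = 692; a·d/n = 130·254/692 = 47.7168; b·c/n = 218·90/692 = 28.3526
Stratum 2 (Site B): n = 317; a·d/n = 104·74/317 = 24.2776; b·c/n = 54·85/317 = 14.4795
Stratum 3 (Site C): n = 179; a·d/n = 96·34/179 = 18.2346; b·c/n = 17·32/179 = 3.0391
OR_MH = (47.7168 + 24.2776 + 18.2346) / (28.3526 + 14.4795 + 3.0391) = 90.2290 / 45.8712 = 1.96701

1.967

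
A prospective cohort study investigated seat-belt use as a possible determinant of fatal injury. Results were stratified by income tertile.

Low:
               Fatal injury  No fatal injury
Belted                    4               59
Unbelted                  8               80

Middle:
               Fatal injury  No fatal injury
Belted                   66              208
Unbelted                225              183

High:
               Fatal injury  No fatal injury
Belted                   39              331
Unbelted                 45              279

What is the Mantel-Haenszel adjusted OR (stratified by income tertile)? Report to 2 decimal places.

OR_MH = Σ(aᵢdᵢ/nᵢ) / Σ(bᵢcᵢ/nᵢ), where nᵢ is the stratum total.
Stratum 1 (Low): n = 151; a·d/n = 4·80/151 = 2.1192; b·c/n = 59·8/151 = 3.1258
Stratum 2 (Middle): n = 682; a·d/n = 66·183/682 = 17.7097; b·c/n = 208·225/682 = 68.6217
Stratum 3 (High): n = 694; a·d/n = 39·279/694 = 15.6787; b·c/n = 331·45/694 = 21.4625
OR_MH = (2.1192 + 17.7097 + 15.6787) / (3.1258 + 68.6217 + 21.4625) = 35.5076 / 93.2101 = 0.38094

0.38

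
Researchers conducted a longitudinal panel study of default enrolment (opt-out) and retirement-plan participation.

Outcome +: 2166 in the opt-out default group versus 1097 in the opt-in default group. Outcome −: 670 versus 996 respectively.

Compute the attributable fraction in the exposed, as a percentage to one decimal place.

From the description: a = 2166, b = 670, c = 1097, d = 996.
Risk in exposed = 2166/2836 = 0.76375; risk in unexposed = 1097/2093 = 0.52413.
RR = 0.76375/0.52413 = 1.45719
AR% = (RR − 1)/RR × 100 = (1.45719 − 1)/1.45719 × 100 = 31.3746%

31.4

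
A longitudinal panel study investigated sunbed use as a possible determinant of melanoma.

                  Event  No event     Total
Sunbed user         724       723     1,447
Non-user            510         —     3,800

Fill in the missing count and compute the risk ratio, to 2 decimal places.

The missing cell is in the unexposed row: 3800 − 510 = 3290.
So a = 724, b = 723, c = 510, d = 3290.
RR = [a/(a+b)] / [c/(c+d)] = (724/1447) / (510/3800) = 0.50035/0.13421 = 3.72806

3.73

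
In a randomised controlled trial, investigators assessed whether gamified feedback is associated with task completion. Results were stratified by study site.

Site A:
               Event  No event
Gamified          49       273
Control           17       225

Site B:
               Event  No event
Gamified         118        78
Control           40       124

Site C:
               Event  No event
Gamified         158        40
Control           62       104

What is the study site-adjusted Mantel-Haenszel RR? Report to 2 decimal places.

2.25

RR_MH = Σ(aᵢ·n₀ᵢ/nᵢ) / Σ(cᵢ·n₁ᵢ/nᵢ), with n₁ᵢ = aᵢ+bᵢ (exposed), n₀ᵢ = cᵢ+dᵢ (unexposed), nᵢ = n₁ᵢ+n₀ᵢ.
Stratum 1 (Site A): n₁ = 322, n₀ = 242, n = 564; a·n₀/n = 49·242/564 = 21.0248; c·n₁/n = 17·322/564 = 9.7057
Stratum 2 (Site B): n₁ = 196, n₀ = 164, n = 360; a·n₀/n = 118·164/360 = 53.7556; c·n₁/n = 40·196/360 = 21.7778
Stratum 3 (Site C): n₁ = 198, n₀ = 166, n = 364; a·n₀/n = 158·166/364 = 72.0549; c·n₁/n = 62·198/364 = 33.7253
RR_MH = (21.0248 + 53.7556 + 72.0549) / (9.7057 + 21.7778 + 33.7253) = 146.8353 / 65.2087 = 2.25177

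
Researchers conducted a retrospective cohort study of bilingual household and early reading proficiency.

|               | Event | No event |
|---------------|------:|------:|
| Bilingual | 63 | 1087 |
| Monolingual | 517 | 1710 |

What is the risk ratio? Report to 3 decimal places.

Cells: a = 63, b = 1087, c = 517, d = 1710.
Risk in exposed = 63/1150 = 0.05478; risk in unexposed = 517/2227 = 0.23215.
RR = 0.05478 / 0.23215 = 0.23598
The risk is 76% lower among the exposed than among the unexposed.

0.236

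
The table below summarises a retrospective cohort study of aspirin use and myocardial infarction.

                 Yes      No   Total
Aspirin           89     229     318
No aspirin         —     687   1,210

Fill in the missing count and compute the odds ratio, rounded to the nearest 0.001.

0.511

The missing cell is in the unexposed row: 1210 − 687 = 523.
So a = 89, b = 229, c = 523, d = 687.
OR = (a·d)/(b·c) = (89 × 687) / (229 × 523) = 61143 / 119767 = 0.51052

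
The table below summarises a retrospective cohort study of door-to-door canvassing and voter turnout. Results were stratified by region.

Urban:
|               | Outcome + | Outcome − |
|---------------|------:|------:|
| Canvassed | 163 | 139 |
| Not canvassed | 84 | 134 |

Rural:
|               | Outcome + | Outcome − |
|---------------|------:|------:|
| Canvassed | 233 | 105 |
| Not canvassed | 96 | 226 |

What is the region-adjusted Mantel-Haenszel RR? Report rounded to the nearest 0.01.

1.86

RR_MH = Σ(aᵢ·n₀ᵢ/nᵢ) / Σ(cᵢ·n₁ᵢ/nᵢ), with n₁ᵢ = aᵢ+bᵢ (exposed), n₀ᵢ = cᵢ+dᵢ (unexposed), nᵢ = n₁ᵢ+n₀ᵢ.
Stratum 1 (Urban): n₁ = 302, n₀ = 218, n = 520; a·n₀/n = 163·218/520 = 68.3346; c·n₁/n = 84·302/520 = 48.7846
Stratum 2 (Rural): n₁ = 338, n₀ = 322, n = 660; a·n₀/n = 233·322/660 = 113.6758; c·n₁/n = 96·338/660 = 49.1636
RR_MH = (68.3346 + 113.6758) / (48.7846 + 49.1636) = 182.0104 / 97.9483 = 1.85823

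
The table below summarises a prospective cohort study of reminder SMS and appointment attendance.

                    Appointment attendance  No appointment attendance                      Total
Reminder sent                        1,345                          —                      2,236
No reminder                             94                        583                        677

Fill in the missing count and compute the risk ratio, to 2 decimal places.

4.33

The missing cell is in the exposed row: 2236 − 1345 = 891.
So a = 1345, b = 891, c = 94, d = 583.
RR = [a/(a+b)] / [c/(c+d)] = (1345/2236) / (94/677) = 0.60152/0.13885 = 4.33223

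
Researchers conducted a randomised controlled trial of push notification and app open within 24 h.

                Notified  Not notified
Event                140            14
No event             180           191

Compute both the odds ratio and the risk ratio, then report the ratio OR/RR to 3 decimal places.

Reading the table with exposure as columns: a = 140 (Notified, case), b = 180 (Notified, non-case), c = 14 (Not notified, case), d = 191.
OR = (140·191)/(180·14) = 26740/2520 = 10.61111
Risk in exposed = 140/320 = 0.43750; risk in unexposed = 14/205 = 0.06829; RR = 6.40625
OR/RR = 10.61111 / 6.40625 = 1.65637
The outcome is not rare, so the OR lies further from 1 than the RR.

1.656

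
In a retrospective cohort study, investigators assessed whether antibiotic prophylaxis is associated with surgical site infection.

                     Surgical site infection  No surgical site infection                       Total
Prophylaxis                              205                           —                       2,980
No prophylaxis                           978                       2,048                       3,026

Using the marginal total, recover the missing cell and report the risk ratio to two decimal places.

The missing cell is in the exposed row: 2980 − 205 = 2775.
So a = 205, b = 2775, c = 978, d = 2048.
RR = [a/(a+b)] / [c/(c+d)] = (205/2980) / (978/3026) = 0.06879/0.32320 = 0.21285

0.21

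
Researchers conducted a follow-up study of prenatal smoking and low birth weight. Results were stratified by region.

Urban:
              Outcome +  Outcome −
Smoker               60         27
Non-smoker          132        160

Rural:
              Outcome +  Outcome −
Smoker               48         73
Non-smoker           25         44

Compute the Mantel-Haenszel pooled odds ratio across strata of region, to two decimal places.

1.92

OR_MH = Σ(aᵢdᵢ/nᵢ) / Σ(bᵢcᵢ/nᵢ), where nᵢ is the stratum total.
Stratum 1 (Urban): n = 379; a·d/n = 60·160/379 = 25.3298; b·c/n = 27·132/379 = 9.4037
Stratum 2 (Rural): n = 190; a·d/n = 48·44/190 = 11.1158; b·c/n = 73·25/190 = 9.6053
OR_MH = (25.3298 + 11.1158) / (9.4037 + 9.6053) = 36.4456 / 19.0090 = 1.91729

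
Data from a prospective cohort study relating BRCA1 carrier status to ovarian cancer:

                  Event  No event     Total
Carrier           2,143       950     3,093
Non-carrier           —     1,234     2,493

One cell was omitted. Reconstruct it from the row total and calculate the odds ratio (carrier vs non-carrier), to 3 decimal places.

2.211

The missing cell is in the unexposed row: 2493 − 1234 = 1259.
So a = 2143, b = 950, c = 1259, d = 1234.
OR = (a·d)/(b·c) = (2143 × 1234) / (950 × 1259) = 2644462 / 1196050 = 2.21100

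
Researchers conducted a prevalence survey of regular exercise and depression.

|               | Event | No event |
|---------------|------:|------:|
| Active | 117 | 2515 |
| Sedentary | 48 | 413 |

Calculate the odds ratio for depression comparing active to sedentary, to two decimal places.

0.40

Cells: a = 117, b = 2515, c = 48, d = 413.
OR = (a·d)/(b·c) = (117 × 413) / (2515 × 48) = 48321 / 120720 = 0.40027
Exposure is associated with lower odds of depression (OR = 0.40 < 1).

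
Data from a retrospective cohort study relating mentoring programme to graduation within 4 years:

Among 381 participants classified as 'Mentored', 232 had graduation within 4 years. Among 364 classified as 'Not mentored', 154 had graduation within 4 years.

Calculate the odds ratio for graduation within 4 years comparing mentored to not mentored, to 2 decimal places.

2.12

From the description: a = 232, b = 149, c = 154, d = 210.
OR = (a·d)/(b·c) = (232 × 210) / (149 × 154) = 48720 / 22946 = 2.12325
The odds of graduation within 4 years are about 2.12 times as high in the mentored group.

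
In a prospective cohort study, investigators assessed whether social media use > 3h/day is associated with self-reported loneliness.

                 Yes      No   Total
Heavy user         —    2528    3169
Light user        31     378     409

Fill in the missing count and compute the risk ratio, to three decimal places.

The missing cell is in the exposed row: 3169 − 2528 = 641.
So a = 641, b = 2528, c = 31, d = 378.
RR = [a/(a+b)] / [c/(c+d)] = (641/3169) / (31/409) = 0.20227/0.07579 = 2.66869

2.669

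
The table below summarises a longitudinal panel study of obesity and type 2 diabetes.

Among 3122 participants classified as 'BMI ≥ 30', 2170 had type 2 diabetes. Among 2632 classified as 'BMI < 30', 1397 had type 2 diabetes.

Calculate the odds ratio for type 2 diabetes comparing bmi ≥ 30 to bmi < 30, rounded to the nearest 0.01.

2.02

From the description: a = 2170, b = 952, c = 1397, d = 1235.
OR = (a·d)/(b·c) = (2170 × 1235) / (952 × 1397) = 2679950 / 1329944 = 2.01508
The odds of type 2 diabetes are about 2.02 times as high in the bmi ≥ 30 group.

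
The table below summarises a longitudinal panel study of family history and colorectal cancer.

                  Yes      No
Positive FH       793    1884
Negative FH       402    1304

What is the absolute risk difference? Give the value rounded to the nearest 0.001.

0.061

Cells: a = 793, b = 1884, c = 402, d = 1304.
Risk in exposed = 793/2677 = 0.296227; risk in unexposed = 402/1706 = 0.235639.
Risk difference = 0.296227 − 0.235639 = 0.060588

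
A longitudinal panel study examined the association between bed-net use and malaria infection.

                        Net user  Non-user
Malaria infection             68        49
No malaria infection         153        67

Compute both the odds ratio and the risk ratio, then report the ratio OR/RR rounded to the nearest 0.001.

Reading the table with exposure as columns: a = 68 (Net user, case), b = 153 (Net user, non-case), c = 49 (Non-user, case), d = 67.
OR = (68·67)/(153·49) = 4556/7497 = 0.60771
Risk in exposed = 68/221 = 0.30769; risk in unexposed = 49/116 = 0.42241; RR = 0.72841
OR/RR = 0.60771 / 0.72841 = 0.83429
The outcome is not rare, so the OR lies further from 1 than the RR.

0.834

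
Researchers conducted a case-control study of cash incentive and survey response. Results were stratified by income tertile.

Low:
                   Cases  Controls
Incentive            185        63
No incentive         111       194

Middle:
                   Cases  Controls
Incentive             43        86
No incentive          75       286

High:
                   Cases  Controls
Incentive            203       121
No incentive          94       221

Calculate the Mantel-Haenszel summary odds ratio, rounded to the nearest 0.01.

OR_MH = Σ(aᵢdᵢ/nᵢ) / Σ(bᵢcᵢ/nᵢ), where nᵢ is the stratum total.
Stratum 1 (Low): n = 553; a·d/n = 185·194/553 = 64.9005; b·c/n = 63·111/553 = 12.6456
Stratum 2 (Middle): n = 490; a·d/n = 43·286/490 = 25.0980; b·c/n = 86·75/490 = 13.1633
Stratum 3 (High): n = 639; a·d/n = 203·221/639 = 70.2081; b·c/n = 121·94/639 = 17.7997
OR_MH = (64.9005 + 25.0980 + 70.2081) / (12.6456 + 13.1633 + 17.7997) = 160.2066 / 43.6085 = 3.67375

3.67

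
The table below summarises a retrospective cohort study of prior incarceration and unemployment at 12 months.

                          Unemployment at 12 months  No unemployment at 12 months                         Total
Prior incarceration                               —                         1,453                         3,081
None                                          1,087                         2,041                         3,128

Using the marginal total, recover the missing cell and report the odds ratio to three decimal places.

The missing cell is in the exposed row: 3081 − 1453 = 1628.
So a = 1628, b = 1453, c = 1087, d = 2041.
OR = (a·d)/(b·c) = (1628 × 2041) / (1453 × 1087) = 3322748 / 1579411 = 2.10379

2.104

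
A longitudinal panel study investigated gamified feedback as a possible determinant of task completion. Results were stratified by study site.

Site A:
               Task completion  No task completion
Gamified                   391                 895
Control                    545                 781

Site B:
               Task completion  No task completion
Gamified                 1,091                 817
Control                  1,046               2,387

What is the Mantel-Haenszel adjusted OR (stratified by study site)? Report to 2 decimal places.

OR_MH = Σ(aᵢdᵢ/nᵢ) / Σ(bᵢcᵢ/nᵢ), where nᵢ is the stratum total.
Stratum 1 (Site A): n = 2612; a·d/n = 391·781/2612 = 116.9108; b·c/n = 895·545/2612 = 186.7439
Stratum 2 (Site B): n = 5341; a·d/n = 1091·2387/5341 = 487.5898; b·c/n = 817·1046/5341 = 160.0041
OR_MH = (116.9108 + 487.5898) / (186.7439 + 160.0041) = 604.5006 / 346.7480 = 1.74334

1.74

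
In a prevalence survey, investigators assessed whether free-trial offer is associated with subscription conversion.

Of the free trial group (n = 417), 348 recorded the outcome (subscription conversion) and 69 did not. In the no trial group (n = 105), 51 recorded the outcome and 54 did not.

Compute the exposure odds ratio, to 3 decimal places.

From the description: a = 348, b = 69, c = 51, d = 54.
OR = (a·d)/(b·c) = (348 × 54) / (69 × 51) = 18792 / 3519 = 5.34015
The odds of subscription conversion are about 5.34 times as high in the free trial group.

5.340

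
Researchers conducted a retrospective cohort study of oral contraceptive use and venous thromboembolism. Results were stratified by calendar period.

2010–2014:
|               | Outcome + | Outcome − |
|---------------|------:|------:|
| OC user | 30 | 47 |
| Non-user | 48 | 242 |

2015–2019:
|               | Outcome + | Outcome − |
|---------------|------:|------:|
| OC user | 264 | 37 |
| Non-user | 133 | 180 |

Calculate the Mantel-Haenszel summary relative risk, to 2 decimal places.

2.10

RR_MH = Σ(aᵢ·n₀ᵢ/nᵢ) / Σ(cᵢ·n₁ᵢ/nᵢ), with n₁ᵢ = aᵢ+bᵢ (exposed), n₀ᵢ = cᵢ+dᵢ (unexposed), nᵢ = n₁ᵢ+n₀ᵢ.
Stratum 1 (2010–2014): n₁ = 77, n₀ = 290, n = 367; a·n₀/n = 30·290/367 = 23.7057; c·n₁/n = 48·77/367 = 10.0708
Stratum 2 (2015–2019): n₁ = 301, n₀ = 313, n = 614; a·n₀/n = 264·313/614 = 134.5798; c·n₁/n = 133·301/614 = 65.2003
RR_MH = (23.7057 + 134.5798) / (10.0708 + 65.2003) = 158.2855 / 75.2712 = 2.10287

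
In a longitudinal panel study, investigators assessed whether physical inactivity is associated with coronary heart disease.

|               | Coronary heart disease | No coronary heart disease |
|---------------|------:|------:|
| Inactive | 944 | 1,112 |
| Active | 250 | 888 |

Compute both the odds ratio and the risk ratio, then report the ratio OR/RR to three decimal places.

Cells: a = 944, b = 1112, c = 250, d = 888.
OR = (944·888)/(1112·250) = 838272/278000 = 3.01537
Risk in exposed = 944/2056 = 0.45914; risk in unexposed = 250/1138 = 0.21968; RR = 2.09002
OR/RR = 3.01537 / 2.09002 = 1.44274
The outcome is not rare, so the OR lies further from 1 than the RR.

1.443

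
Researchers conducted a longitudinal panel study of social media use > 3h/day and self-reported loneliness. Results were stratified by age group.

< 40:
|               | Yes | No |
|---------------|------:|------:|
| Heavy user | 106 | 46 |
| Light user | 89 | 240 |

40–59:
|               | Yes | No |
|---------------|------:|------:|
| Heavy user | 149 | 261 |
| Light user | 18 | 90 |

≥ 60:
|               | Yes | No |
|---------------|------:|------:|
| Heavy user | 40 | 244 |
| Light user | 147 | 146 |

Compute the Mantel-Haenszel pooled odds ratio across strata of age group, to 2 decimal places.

OR_MH = Σ(aᵢdᵢ/nᵢ) / Σ(bᵢcᵢ/nᵢ), where nᵢ is the stratum total.
Stratum 1 (< 40): n = 481; a·d/n = 106·240/481 = 52.8898; b·c/n = 46·89/481 = 8.5114
Stratum 2 (40–59): n = 518; a·d/n = 149·90/518 = 25.8880; b·c/n = 261·18/518 = 9.0695
Stratum 3 (≥ 60): n = 577; a·d/n = 40·146/577 = 10.1213; b·c/n = 244·147/577 = 62.1629
OR_MH = (52.8898 + 25.8880 + 10.1213) / (8.5114 + 9.0695 + 62.1629) = 88.8992 / 79.7438 = 1.11481

1.11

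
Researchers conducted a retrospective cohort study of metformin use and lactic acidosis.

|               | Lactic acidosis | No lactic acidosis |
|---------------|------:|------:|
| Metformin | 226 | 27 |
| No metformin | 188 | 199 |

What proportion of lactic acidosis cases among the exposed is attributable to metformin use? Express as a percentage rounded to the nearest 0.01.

Cells: a = 226, b = 27, c = 188, d = 199.
Risk in exposed = 226/253 = 0.89328; risk in unexposed = 188/387 = 0.48579.
RR = 0.89328/0.48579 = 1.83883
AR% = (RR − 1)/RR × 100 = (1.83883 − 1)/1.83883 × 100 = 45.6175%

45.62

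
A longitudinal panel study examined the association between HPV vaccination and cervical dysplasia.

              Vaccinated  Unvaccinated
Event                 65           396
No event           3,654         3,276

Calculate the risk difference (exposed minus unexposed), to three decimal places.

-0.090

Reading the table with exposure as columns: a = 65 (Vaccinated, case), b = 3654 (Vaccinated, non-case), c = 396 (Unvaccinated, case), d = 3276.
Risk in exposed = 65/3719 = 0.017478; risk in unexposed = 396/3672 = 0.107843.
Risk difference = 0.017478 − 0.107843 = -0.090365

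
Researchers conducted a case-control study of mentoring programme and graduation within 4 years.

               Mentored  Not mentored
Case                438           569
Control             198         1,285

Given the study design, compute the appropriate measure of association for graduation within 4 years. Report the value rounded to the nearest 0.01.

Reading the table with exposure as columns: a = 438 (Mentored, case), b = 198 (Mentored, non-case), c = 569 (Not mentored, case), d = 1285.
This is a case-control study: participants were sampled on outcome status, so risks in the source population cannot be estimated directly — relative risk is not valid here. The odds ratio is the appropriate measure.
OR = (a·d)/(b·c) = (438 × 1285) / (198 × 569) = 562830 / 112662 = 4.99574

5.00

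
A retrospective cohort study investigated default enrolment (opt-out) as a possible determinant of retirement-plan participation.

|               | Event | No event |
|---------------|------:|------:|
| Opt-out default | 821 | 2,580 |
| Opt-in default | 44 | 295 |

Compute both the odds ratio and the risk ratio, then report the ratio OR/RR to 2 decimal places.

Cells: a = 821, b = 2580, c = 44, d = 295.
OR = (821·295)/(2580·44) = 242195/113520 = 2.13350
Risk in exposed = 821/3401 = 0.24140; risk in unexposed = 44/339 = 0.12979; RR = 1.85987
OR/RR = 2.13350 / 1.85987 = 1.14712
The outcome is not rare, so the OR lies further from 1 than the RR.

1.15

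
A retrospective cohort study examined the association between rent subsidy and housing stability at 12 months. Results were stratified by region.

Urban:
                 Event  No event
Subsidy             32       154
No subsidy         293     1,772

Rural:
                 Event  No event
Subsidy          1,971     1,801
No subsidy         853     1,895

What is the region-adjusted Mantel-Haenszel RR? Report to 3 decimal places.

1.661

RR_MH = Σ(aᵢ·n₀ᵢ/nᵢ) / Σ(cᵢ·n₁ᵢ/nᵢ), with n₁ᵢ = aᵢ+bᵢ (exposed), n₀ᵢ = cᵢ+dᵢ (unexposed), nᵢ = n₁ᵢ+n₀ᵢ.
Stratum 1 (Urban): n₁ = 186, n₀ = 2065, n = 2251; a·n₀/n = 32·2065/2251 = 29.3558; c·n₁/n = 293·186/2251 = 24.2106
Stratum 2 (Rural): n₁ = 3772, n₀ = 2748, n = 6520; a·n₀/n = 1971·2748/6520 = 830.7221; c·n₁/n = 853·3772/6520 = 493.4840
RR_MH = (29.3558 + 830.7221) / (24.2106 + 493.4840) = 860.0779 / 517.6946 = 1.66136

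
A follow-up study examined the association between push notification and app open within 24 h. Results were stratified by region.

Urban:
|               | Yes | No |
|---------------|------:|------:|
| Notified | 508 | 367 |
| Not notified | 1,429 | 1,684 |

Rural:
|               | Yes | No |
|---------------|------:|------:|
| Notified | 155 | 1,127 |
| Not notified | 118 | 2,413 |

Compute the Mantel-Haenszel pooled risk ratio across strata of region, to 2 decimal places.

RR_MH = Σ(aᵢ·n₀ᵢ/nᵢ) / Σ(cᵢ·n₁ᵢ/nᵢ), with n₁ᵢ = aᵢ+bᵢ (exposed), n₀ᵢ = cᵢ+dᵢ (unexposed), nᵢ = n₁ᵢ+n₀ᵢ.
Stratum 1 (Urban): n₁ = 875, n₀ = 3113, n = 3988; a·n₀/n = 508·3113/3988 = 396.5406; c·n₁/n = 1429·875/3988 = 313.5344
Stratum 2 (Rural): n₁ = 1282, n₀ = 2531, n = 3813; a·n₀/n = 155·2531/3813 = 102.8862; c·n₁/n = 118·1282/3813 = 39.6737
RR_MH = (396.5406 + 102.8862) / (313.5344 + 39.6737) = 499.4268 / 353.2081 = 1.41397

1.41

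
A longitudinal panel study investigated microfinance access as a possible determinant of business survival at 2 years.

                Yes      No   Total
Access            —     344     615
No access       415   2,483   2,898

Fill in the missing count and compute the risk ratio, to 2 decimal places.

3.08

The missing cell is in the exposed row: 615 − 344 = 271.
So a = 271, b = 344, c = 415, d = 2483.
RR = [a/(a+b)] / [c/(c+d)] = (271/615) / (415/2898) = 0.44065/0.14320 = 3.07712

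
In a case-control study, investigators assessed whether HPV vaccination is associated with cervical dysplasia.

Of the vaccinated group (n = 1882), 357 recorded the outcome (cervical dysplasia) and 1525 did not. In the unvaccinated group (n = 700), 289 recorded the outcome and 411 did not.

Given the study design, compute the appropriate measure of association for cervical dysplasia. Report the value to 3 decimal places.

From the description: a = 357, b = 1525, c = 289, d = 411.
This is a case-control study: participants were sampled on outcome status, so risks in the source population cannot be estimated directly — relative risk is not valid here. The odds ratio is the appropriate measure.
OR = (a·d)/(b·c) = (357 × 411) / (1525 × 289) = 146727 / 440725 = 0.33292

0.333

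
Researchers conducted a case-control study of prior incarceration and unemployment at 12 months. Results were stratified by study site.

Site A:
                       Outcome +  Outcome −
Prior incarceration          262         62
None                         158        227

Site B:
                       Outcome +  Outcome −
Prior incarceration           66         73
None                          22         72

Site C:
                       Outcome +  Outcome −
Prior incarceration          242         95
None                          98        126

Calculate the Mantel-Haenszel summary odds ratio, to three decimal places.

4.252

OR_MH = Σ(aᵢdᵢ/nᵢ) / Σ(bᵢcᵢ/nᵢ), where nᵢ is the stratum total.
Stratum 1 (Site A): n = 709; a·d/n = 262·227/709 = 83.8843; b·c/n = 62·158/709 = 13.8166
Stratum 2 (Site B): n = 233; a·d/n = 66·72/233 = 20.3948; b·c/n = 73·22/233 = 6.8927
Stratum 3 (Site C): n = 561; a·d/n = 242·126/561 = 54.3529; b·c/n = 95·98/561 = 16.5954
OR_MH = (83.8843 + 20.3948 + 54.3529) / (13.8166 + 6.8927 + 16.5954) = 158.6321 / 37.3047 = 4.25234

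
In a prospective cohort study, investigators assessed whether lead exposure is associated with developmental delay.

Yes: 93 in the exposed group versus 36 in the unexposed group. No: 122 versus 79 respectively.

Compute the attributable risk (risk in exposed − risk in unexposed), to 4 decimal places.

0.1195

From the description: a = 93, b = 122, c = 36, d = 79.
Risk in exposed = 93/215 = 0.432558; risk in unexposed = 36/115 = 0.313043.
Risk difference = 0.432558 − 0.313043 = 0.119515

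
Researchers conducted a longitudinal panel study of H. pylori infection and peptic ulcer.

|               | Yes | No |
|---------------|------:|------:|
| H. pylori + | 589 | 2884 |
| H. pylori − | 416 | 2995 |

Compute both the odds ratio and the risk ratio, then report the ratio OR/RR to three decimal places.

Cells: a = 589, b = 2884, c = 416, d = 2995.
OR = (589·2995)/(2884·416) = 1764055/1199744 = 1.47036
Risk in exposed = 589/3473 = 0.16959; risk in unexposed = 416/3411 = 0.12196; RR = 1.39059
OR/RR = 1.47036 / 1.39059 = 1.05736
The outcome is not rare, so the OR lies further from 1 than the RR.

1.057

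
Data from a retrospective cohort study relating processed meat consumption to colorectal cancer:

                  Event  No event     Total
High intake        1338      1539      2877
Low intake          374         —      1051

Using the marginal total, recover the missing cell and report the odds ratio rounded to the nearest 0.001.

1.574

The missing cell is in the unexposed row: 1051 − 374 = 677.
So a = 1338, b = 1539, c = 374, d = 677.
OR = (a·d)/(b·c) = (1338 × 677) / (1539 × 374) = 905826 / 575586 = 1.57375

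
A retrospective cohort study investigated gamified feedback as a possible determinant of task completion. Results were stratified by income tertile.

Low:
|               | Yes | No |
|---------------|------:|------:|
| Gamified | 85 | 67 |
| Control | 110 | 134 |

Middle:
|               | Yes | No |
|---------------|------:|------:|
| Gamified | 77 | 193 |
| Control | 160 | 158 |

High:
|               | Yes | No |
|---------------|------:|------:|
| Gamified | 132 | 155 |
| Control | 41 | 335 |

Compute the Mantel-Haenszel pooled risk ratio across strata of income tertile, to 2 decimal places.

1.27

RR_MH = Σ(aᵢ·n₀ᵢ/nᵢ) / Σ(cᵢ·n₁ᵢ/nᵢ), with n₁ᵢ = aᵢ+bᵢ (exposed), n₀ᵢ = cᵢ+dᵢ (unexposed), nᵢ = n₁ᵢ+n₀ᵢ.
Stratum 1 (Low): n₁ = 152, n₀ = 244, n = 396; a·n₀/n = 85·244/396 = 52.3737; c·n₁/n = 110·152/396 = 42.2222
Stratum 2 (Middle): n₁ = 270, n₀ = 318, n = 588; a·n₀/n = 77·318/588 = 41.6429; c·n₁/n = 160·270/588 = 73.4694
Stratum 3 (High): n₁ = 287, n₀ = 376, n = 663; a·n₀/n = 132·376/663 = 74.8597; c·n₁/n = 41·287/663 = 17.7481
RR_MH = (52.3737 + 41.6429 + 74.8597) / (42.2222 + 73.4694 + 17.7481) = 168.8763 / 133.4397 = 1.26556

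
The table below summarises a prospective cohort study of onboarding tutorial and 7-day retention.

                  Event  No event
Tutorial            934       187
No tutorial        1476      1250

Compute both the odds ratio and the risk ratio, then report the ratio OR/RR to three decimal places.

Cells: a = 934, b = 187, c = 1476, d = 1250.
OR = (934·1250)/(187·1476) = 1167500/276012 = 4.22989
Risk in exposed = 934/1121 = 0.83318; risk in unexposed = 1476/2726 = 0.54145; RR = 1.53879
OR/RR = 4.22989 / 1.53879 = 2.74883
The outcome is not rare, so the OR lies further from 1 than the RR.

2.749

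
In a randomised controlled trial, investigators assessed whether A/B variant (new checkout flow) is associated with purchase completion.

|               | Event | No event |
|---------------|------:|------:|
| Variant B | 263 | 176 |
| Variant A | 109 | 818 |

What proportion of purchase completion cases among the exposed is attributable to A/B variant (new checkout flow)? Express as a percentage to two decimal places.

Cells: a = 263, b = 176, c = 109, d = 818.
Risk in exposed = 263/439 = 0.59909; risk in unexposed = 109/927 = 0.11758.
RR = 0.59909/0.11758 = 5.09500
AR% = (RR − 1)/RR × 100 = (5.09500 − 1)/5.09500 × 100 = 80.3729%

80.37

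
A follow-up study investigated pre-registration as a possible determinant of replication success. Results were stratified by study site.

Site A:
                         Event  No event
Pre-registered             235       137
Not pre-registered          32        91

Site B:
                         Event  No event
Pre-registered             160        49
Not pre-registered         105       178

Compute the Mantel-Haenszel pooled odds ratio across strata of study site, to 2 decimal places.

5.23

OR_MH = Σ(aᵢdᵢ/nᵢ) / Σ(bᵢcᵢ/nᵢ), where nᵢ is the stratum total.
Stratum 1 (Site A): n = 495; a·d/n = 235·91/495 = 43.2020; b·c/n = 137·32/495 = 8.8566
Stratum 2 (Site B): n = 492; a·d/n = 160·178/492 = 57.8862; b·c/n = 49·105/492 = 10.4573
OR_MH = (43.2020 + 57.8862) / (8.8566 + 10.4573) = 101.0882 / 19.3139 = 5.23397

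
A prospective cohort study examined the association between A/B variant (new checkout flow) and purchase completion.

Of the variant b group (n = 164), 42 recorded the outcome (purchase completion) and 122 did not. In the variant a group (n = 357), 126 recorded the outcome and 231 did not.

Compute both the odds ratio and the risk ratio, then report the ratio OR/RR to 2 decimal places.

0.87

From the description: a = 42, b = 122, c = 126, d = 231.
OR = (42·231)/(122·126) = 9702/15372 = 0.63115
Risk in exposed = 42/164 = 0.25610; risk in unexposed = 126/357 = 0.35294; RR = 0.72561
OR/RR = 0.63115 / 0.72561 = 0.86982
The outcome is not rare, so the OR lies further from 1 than the RR.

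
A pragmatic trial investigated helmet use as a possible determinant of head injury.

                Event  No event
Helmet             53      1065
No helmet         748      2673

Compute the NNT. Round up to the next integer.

6

Risk in treated group = 53/1118 = 0.04741; risk in control = 748/3421 = 0.21865.
Absolute risk reduction = 0.21865 − 0.04741 = 0.17124
NNT = 1 / ARR = 1 / 0.17124 = 5.840 → round up → 6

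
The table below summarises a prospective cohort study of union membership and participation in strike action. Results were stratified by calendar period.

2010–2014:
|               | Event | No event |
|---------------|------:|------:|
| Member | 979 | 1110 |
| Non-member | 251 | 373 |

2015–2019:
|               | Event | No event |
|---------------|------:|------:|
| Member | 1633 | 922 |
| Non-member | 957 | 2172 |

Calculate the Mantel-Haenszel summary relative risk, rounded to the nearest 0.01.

RR_MH = Σ(aᵢ·n₀ᵢ/nᵢ) / Σ(cᵢ·n₁ᵢ/nᵢ), with n₁ᵢ = aᵢ+bᵢ (exposed), n₀ᵢ = cᵢ+dᵢ (unexposed), nᵢ = n₁ᵢ+n₀ᵢ.
Stratum 1 (2010–2014): n₁ = 2089, n₀ = 624, n = 2713; a·n₀/n = 979·624/2713 = 225.1736; c·n₁/n = 251·2089/2713 = 193.2691
Stratum 2 (2015–2019): n₁ = 2555, n₀ = 3129, n = 5684; a·n₀/n = 1633·3129/5684 = 898.9544; c·n₁/n = 957·2555/5684 = 430.1786
RR_MH = (225.1736 + 898.9544) / (193.2691 + 430.1786) = 1124.1280 / 623.4476 = 1.80308

1.80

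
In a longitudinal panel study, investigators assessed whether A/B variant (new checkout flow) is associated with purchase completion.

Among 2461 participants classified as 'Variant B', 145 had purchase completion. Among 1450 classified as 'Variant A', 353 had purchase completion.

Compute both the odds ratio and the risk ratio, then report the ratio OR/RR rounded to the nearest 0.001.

0.804

From the description: a = 145, b = 2316, c = 353, d = 1097.
OR = (145·1097)/(2316·353) = 159065/817548 = 0.19456
Risk in exposed = 145/2461 = 0.05892; risk in unexposed = 353/1450 = 0.24345; RR = 0.24202
OR/RR = 0.19456 / 0.24202 = 0.80392
The outcome is not rare, so the OR lies further from 1 than the RR.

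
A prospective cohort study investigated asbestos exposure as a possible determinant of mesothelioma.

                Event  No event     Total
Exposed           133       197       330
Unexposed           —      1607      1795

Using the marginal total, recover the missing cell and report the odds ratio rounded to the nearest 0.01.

5.77

The missing cell is in the unexposed row: 1795 − 1607 = 188.
So a = 133, b = 197, c = 188, d = 1607.
OR = (a·d)/(b·c) = (133 × 1607) / (197 × 188) = 213731 / 37036 = 5.77090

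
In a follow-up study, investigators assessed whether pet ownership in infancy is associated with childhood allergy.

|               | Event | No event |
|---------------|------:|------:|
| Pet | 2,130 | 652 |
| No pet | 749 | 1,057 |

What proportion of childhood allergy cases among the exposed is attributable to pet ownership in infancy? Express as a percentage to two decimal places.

45.83

Cells: a = 2130, b = 652, c = 749, d = 1057.
Risk in exposed = 2130/2782 = 0.76564; risk in unexposed = 749/1806 = 0.41473.
RR = 0.76564/0.41473 = 1.84611
AR% = (RR − 1)/RR × 100 = (1.84611 − 1)/1.84611 × 100 = 45.8322%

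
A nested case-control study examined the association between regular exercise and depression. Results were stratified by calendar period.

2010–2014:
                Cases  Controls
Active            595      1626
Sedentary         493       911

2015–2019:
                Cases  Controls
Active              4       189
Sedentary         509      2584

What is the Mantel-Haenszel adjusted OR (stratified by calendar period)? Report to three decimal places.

OR_MH = Σ(aᵢdᵢ/nᵢ) / Σ(bᵢcᵢ/nᵢ), where nᵢ is the stratum total.
Stratum 1 (2010–2014): n = 3625; a·d/n = 595·911/3625 = 149.5297; b·c/n = 1626·493/3625 = 221.1360
Stratum 2 (2015–2019): n = 3286; a·d/n = 4·2584/3286 = 3.1455; b·c/n = 189·509/3286 = 29.2760
OR_MH = (149.5297 + 3.1455) / (221.1360 + 29.2760) = 152.6751 / 250.4120 = 0.60970

0.610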